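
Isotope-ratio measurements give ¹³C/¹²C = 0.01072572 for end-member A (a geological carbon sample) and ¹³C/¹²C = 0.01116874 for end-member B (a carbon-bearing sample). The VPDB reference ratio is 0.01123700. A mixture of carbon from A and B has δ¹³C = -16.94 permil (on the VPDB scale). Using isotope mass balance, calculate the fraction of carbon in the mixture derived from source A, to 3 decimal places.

δ_A = (0.01072572/0.01123700 − 1)×1000 = (0.954500 − 1)×1000 = -45.500 permil
δ_B = (0.01116874/0.01123700 − 1)×1000 = (0.993925 − 1)×1000 = -6.075 permil
f_A = (δ_mix − δ_B)/(δ_A − δ_B) = (-16.94 − (-6.075))/(-45.500 − (-6.075))
f_A = -10.865 / -39.425 = 0.2756

0.276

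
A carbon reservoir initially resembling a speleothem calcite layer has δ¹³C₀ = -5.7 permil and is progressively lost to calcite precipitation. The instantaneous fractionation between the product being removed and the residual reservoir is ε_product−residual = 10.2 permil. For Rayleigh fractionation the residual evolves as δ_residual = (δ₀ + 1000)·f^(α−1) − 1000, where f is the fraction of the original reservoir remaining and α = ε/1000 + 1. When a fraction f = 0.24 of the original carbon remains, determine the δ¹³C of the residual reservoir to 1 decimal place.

Rayleigh residual: δ_res = (δ₀ + 1000)·f^(α−1) − 1000
α = ε/1000 + 1 = 1.01020, so α − 1 = 0.01020
f^(α−1) = 0.24^(0.01020) = 0.985549
δ_res = (-5.7 + 1000) × 0.985549 − 1000 = 979.931 − 1000 = -20.07 permil

-20.1 permil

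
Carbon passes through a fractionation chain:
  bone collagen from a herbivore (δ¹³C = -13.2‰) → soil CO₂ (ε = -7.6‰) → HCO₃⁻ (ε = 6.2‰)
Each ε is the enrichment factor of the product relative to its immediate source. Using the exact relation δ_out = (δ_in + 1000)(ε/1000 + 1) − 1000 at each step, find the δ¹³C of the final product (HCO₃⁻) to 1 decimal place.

step 1: δ = (-13.20 + 1000)·(-7.6/1000 + 1) − 1000 = -20.70‰
step 2: δ = (-20.70 + 1000)·(6.2/1000 + 1) − 1000 = -14.63‰

-14.6‰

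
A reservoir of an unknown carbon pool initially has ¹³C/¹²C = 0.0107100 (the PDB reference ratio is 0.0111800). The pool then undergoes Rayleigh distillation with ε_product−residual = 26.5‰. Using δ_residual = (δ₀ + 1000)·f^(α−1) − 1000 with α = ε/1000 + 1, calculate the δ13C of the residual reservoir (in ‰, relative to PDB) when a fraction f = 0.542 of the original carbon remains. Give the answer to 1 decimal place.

δ₀ = (0.0107100/0.0111800 − 1)×1000 = (0.957961 − 1)×1000 = -42.039‰
α − 1 = ε/1000 = 0.0265
f^(α−1) = 0.542^(0.0265) = 0.983900
δ_res = (-42.039 + 1000) × 0.983900 − 1000 = 942.538 − 1000 = -57.46‰

-57.5‰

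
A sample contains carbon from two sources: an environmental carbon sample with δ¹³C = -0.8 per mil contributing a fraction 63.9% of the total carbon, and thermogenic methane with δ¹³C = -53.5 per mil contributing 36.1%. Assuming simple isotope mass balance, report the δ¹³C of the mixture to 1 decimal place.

-19.8 per mil

δ_mix = f_A·δ_A + f_B·δ_B
δ_mix = 0.639 × (-0.8) + 0.361 × (-53.5)
δ_mix = -0.51 + -19.31 = -19.82 per mil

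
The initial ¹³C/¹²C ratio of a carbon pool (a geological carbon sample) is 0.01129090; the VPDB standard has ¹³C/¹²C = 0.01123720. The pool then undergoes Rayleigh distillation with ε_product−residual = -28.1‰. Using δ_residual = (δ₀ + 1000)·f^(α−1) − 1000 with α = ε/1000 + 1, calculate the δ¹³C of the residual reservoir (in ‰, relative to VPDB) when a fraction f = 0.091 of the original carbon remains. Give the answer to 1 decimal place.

74.8‰

δ₀ = (0.01129090/0.01123720 − 1)×1000 = (1.004779 − 1)×1000 = 4.779‰
α − 1 = ε/1000 = -0.0281
f^(α−1) = 0.091^(-0.0281) = 1.069673
δ_res = (4.779 + 1000) × 1.069673 − 1000 = 1074.784 − 1000 = 74.78‰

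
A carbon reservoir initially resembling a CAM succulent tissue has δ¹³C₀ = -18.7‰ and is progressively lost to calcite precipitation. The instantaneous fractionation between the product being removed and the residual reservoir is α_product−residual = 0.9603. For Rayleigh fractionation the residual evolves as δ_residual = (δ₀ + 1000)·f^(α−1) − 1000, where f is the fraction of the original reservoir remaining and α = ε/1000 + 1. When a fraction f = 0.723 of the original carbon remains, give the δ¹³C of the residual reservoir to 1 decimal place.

Rayleigh residual: δ_res = (δ₀ + 1000)·f^(α−1) − 1000
α − 1 = -0.03970
f^(α−1) = 0.723^(-0.03970) = 1.012960
δ_res = (-18.7 + 1000) × 1.012960 − 1000 = 994.017 − 1000 = -5.98‰

-6.0‰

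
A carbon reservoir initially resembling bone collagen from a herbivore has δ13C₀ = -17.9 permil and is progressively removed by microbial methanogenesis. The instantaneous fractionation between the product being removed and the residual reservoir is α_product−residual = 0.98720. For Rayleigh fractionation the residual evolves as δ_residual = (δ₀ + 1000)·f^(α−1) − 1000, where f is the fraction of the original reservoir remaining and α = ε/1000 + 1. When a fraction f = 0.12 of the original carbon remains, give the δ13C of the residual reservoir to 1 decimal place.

9.1 permil

Rayleigh residual: δ_res = (δ₀ + 1000)·f^(α−1) − 1000
α − 1 = -0.01280
f^(α−1) = 0.12^(-0.01280) = 1.027511
δ_res = (-17.9 + 1000) × 1.027511 − 1000 = 1009.119 − 1000 = 9.12 permil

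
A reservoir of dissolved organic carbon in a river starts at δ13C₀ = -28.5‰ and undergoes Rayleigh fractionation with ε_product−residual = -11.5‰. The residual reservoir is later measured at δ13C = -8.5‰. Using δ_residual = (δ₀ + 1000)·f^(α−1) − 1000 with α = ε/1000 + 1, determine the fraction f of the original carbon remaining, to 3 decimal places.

0.170

α − 1 = ε/1000 = -0.0115
(δ_res + 1000)/(δ₀ + 1000) = (-8.5 + 1000)/(-28.5 + 1000) = 991.5/971.5 = 1.020587
f = 1.020587^(1/-0.0115) = exp(ln(1.020587)/-0.0115) = exp(0.02038/-0.0115)
f = exp(-1.7720) = 0.1700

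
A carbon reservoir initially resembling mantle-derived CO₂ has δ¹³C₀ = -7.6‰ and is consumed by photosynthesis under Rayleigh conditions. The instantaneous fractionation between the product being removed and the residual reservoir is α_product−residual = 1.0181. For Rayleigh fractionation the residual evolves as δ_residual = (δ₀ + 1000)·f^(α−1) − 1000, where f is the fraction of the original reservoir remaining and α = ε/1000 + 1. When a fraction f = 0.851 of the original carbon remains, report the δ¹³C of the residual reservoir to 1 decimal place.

Rayleigh residual: δ_res = (δ₀ + 1000)·f^(α−1) − 1000
α − 1 = 0.01810
f^(α−1) = 0.851^(0.01810) = 0.997084
δ_res = (-7.6 + 1000) × 0.997084 − 1000 = 989.506 − 1000 = -10.49‰

-10.5‰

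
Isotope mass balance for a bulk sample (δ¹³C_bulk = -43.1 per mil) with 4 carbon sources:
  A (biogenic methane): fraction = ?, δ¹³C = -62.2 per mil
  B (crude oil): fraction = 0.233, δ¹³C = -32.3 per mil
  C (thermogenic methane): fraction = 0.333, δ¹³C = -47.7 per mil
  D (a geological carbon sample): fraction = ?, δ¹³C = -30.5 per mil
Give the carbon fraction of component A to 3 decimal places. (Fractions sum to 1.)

0.204

Let f_A and f_D be the unknown fractions; fractions sum to 1 so f_A + f_D = 0.434.
Mass balance: Σ fᵢ·δᵢ = δ_bulk ⇒ f_A·(-62.2) + f_D·(-30.5) = -43.1 − (-23.410) = -19.690
Substitute f_D = 0.434 − f_A:
f_A·(-62.2 − -30.5) = -19.690 − 0.434×(-30.5) = -6.453
f_A = -6.453 / -31.7 = 0.2036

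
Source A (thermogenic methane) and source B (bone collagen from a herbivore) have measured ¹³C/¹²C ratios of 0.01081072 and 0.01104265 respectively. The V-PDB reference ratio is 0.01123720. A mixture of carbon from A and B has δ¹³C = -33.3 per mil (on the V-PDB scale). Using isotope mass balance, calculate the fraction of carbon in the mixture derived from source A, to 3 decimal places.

0.775

δ_A = (0.01081072/0.01123720 − 1)×1000 = (0.962047 − 1)×1000 = -37.953 per mil
δ_B = (0.01104265/0.01123720 − 1)×1000 = (0.982687 − 1)×1000 = -17.313 per mil
f_A = (δ_mix − δ_B)/(δ_A − δ_B) = (-33.3 − (-17.313))/(-37.953 − (-17.313))
f_A = -15.987 / -20.639 = 0.7746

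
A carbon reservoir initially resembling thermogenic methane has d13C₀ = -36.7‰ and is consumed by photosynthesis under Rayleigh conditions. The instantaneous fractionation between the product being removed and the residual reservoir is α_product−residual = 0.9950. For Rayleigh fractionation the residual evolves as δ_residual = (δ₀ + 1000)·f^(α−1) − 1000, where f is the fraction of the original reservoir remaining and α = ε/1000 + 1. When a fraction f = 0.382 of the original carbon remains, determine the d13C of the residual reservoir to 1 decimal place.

-32.1‰

Rayleigh residual: δ_res = (δ₀ + 1000)·f^(α−1) − 1000
α − 1 = -0.00500
f^(α−1) = 0.382^(-0.00500) = 1.004823
δ_res = (-36.7 + 1000) × 1.004823 − 1000 = 967.946 − 1000 = -32.05‰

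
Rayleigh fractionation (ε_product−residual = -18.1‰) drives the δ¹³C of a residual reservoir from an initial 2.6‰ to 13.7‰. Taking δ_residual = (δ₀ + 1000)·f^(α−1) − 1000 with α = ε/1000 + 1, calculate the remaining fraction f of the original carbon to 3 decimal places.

α − 1 = ε/1000 = -0.0181
(δ_res + 1000)/(δ₀ + 1000) = (13.7 + 1000)/(2.6 + 1000) = 1013.7/1002.6 = 1.011071
f = 1.011071^(1/-0.0181) = exp(ln(1.011071)/-0.0181) = exp(0.01101/-0.0181)
f = exp(-0.6083) = 0.5443

0.544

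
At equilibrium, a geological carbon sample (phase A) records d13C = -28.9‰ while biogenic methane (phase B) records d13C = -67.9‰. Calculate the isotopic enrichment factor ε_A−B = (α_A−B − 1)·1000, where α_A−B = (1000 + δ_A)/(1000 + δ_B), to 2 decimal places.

α_A−B = (1000 + -28.9) / (1000 + -67.9) = 971.1 / 932.1 = 1.041841
ε_A−B = (1.041841 − 1) × 1000 = 41.841‰
(The approximation ε ≈ δ_A − δ_B would give 39.0‰.)

41.84‰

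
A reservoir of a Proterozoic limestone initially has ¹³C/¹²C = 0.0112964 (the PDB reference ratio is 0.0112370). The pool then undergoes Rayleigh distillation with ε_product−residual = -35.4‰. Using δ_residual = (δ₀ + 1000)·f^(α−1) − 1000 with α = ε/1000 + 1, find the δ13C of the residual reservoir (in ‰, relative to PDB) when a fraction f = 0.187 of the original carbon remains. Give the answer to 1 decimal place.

δ₀ = (0.0112964/0.0112370 − 1)×1000 = (1.005286 − 1)×1000 = 5.286‰
α − 1 = ε/1000 = -0.0354
f^(α−1) = 0.187^(-0.0354) = 1.061150
δ_res = (5.286 + 1000) × 1.061150 − 1000 = 1066.759 − 1000 = 66.76‰

66.8‰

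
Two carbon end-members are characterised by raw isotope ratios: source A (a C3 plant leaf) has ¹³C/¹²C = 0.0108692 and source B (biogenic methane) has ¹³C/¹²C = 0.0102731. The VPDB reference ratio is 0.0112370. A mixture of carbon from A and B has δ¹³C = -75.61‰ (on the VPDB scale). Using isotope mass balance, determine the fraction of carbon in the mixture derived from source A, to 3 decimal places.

0.192

δ_A = (0.0108692/0.0112370 − 1)×1000 = (0.967269 − 1)×1000 = -32.731‰
δ_B = (0.0102731/0.0112370 − 1)×1000 = (0.914221 − 1)×1000 = -85.779‰
f_A = (δ_mix − δ_B)/(δ_A − δ_B) = (-75.61 − (-85.779))/(-32.731 − (-85.779))
f_A = 10.169 / 53.048 = 0.1917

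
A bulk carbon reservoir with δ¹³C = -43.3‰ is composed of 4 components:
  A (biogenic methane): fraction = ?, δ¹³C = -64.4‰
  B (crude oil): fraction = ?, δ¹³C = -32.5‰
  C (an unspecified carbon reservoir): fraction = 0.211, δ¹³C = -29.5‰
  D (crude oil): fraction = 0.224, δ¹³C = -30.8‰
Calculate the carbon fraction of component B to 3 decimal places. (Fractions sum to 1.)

0.195

Let f_B and f_A be the unknown fractions; fractions sum to 1 so f_B + f_A = 0.565.
Mass balance: Σ fᵢ·δᵢ = δ_bulk ⇒ f_B·(-32.5) + f_A·(-64.4) = -43.3 − (-13.124) = -30.176
Substitute f_A = 0.565 − f_B:
f_B·(-32.5 − -64.4) = -30.176 − 0.565×(-64.4) = 6.210
f_B = 6.210 / 31.9 = 0.1947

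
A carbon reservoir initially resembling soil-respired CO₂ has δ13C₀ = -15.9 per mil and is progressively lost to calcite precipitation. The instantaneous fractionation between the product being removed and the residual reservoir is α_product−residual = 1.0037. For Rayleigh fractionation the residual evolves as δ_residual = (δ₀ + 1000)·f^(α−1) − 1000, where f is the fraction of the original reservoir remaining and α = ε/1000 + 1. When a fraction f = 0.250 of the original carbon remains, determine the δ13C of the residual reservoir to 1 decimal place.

Rayleigh residual: δ_res = (δ₀ + 1000)·f^(α−1) − 1000
α − 1 = 0.00370
f^(α−1) = 0.250^(0.00370) = 0.994884
δ_res = (-15.9 + 1000) × 0.994884 − 1000 = 979.065 − 1000 = -20.93 per mil

-20.9 per mil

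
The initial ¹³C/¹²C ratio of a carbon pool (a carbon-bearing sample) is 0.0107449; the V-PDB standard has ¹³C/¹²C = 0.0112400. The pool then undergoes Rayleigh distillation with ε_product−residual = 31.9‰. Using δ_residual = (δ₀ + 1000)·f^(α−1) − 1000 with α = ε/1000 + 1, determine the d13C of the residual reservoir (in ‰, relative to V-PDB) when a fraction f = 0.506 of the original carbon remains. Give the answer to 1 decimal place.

δ₀ = (0.0107449/0.0112400 − 1)×1000 = (0.955952 − 1)×1000 = -44.048‰
α − 1 = ε/1000 = 0.0319
f^(α−1) = 0.506^(0.0319) = 0.978504
δ_res = (-44.048 + 1000) × 0.978504 − 1000 = 935.402 − 1000 = -64.60‰

-64.6‰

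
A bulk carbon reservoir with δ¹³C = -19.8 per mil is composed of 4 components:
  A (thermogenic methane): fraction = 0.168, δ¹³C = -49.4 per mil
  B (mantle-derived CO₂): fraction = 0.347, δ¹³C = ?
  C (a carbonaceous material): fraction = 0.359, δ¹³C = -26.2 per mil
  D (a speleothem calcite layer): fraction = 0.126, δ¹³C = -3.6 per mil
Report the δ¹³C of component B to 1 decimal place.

Isotope mass balance: δ_bulk = Σ fᵢ·δᵢ.
-19.8 = 0.168×(-49.4) + 0.347×δ_B + 0.359×(-26.2) + 0.126×(-3.6)
0.347·δ_B = -19.8 − (-18.159) = -1.641
δ_B = -1.641 / 0.347 = -4.73 per mil

-4.7 per mil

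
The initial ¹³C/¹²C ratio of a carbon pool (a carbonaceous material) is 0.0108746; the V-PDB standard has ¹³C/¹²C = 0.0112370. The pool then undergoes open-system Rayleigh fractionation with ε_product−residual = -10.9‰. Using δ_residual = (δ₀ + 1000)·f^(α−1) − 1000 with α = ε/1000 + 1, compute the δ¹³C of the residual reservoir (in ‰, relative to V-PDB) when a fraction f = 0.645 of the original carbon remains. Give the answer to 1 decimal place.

δ₀ = (0.0108746/0.0112370 − 1)×1000 = (0.967749 − 1)×1000 = -32.251‰
α − 1 = ε/1000 = -0.0109
f^(α−1) = 0.645^(-0.0109) = 1.004791
δ_res = (-32.251 + 1000) × 1.004791 − 1000 = 972.386 − 1000 = -27.61‰

-27.6‰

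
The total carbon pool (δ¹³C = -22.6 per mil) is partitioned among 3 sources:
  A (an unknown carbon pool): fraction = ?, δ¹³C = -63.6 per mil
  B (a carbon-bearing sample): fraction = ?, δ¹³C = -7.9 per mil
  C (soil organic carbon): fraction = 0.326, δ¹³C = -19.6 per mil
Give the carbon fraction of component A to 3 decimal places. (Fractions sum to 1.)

0.195

Let f_A and f_B be the unknown fractions; fractions sum to 1 so f_A + f_B = 0.674.
Mass balance: Σ fᵢ·δᵢ = δ_bulk ⇒ f_A·(-63.6) + f_B·(-7.9) = -22.6 − (-6.390) = -16.210
Substitute f_B = 0.674 − f_A:
f_A·(-63.6 − -7.9) = -16.210 − 0.674×(-7.9) = -10.886
f_A = -10.886 / -55.7 = 0.1954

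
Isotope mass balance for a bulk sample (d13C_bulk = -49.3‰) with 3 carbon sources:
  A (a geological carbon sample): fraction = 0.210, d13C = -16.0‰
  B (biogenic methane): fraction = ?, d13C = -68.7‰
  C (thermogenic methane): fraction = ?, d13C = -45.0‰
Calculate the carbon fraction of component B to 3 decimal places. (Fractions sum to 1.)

0.438

Let f_B and f_C be the unknown fractions; fractions sum to 1 so f_B + f_C = 0.790.
Mass balance: Σ fᵢ·δᵢ = δ_bulk ⇒ f_B·(-68.7) + f_C·(-45.0) = -49.3 − (-3.360) = -45.940
Substitute f_C = 0.790 − f_B:
f_B·(-68.7 − -45.0) = -45.940 − 0.790×(-45.0) = -10.390
f_B = -10.390 / -23.7 = 0.4384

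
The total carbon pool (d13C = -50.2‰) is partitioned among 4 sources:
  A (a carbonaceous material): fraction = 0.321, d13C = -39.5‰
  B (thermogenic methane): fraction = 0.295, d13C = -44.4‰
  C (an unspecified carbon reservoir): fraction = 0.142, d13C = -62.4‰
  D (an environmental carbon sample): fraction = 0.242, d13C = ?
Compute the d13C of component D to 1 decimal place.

Isotope mass balance: δ_bulk = Σ fᵢ·δᵢ.
-50.2 = 0.321×(-39.5) + 0.295×(-44.4) + 0.142×(-62.4) + 0.242×δ_D
0.242·δ_D = -50.2 − (-34.638) = -15.562
δ_D = -15.562 / 0.242 = -64.30‰

-64.3‰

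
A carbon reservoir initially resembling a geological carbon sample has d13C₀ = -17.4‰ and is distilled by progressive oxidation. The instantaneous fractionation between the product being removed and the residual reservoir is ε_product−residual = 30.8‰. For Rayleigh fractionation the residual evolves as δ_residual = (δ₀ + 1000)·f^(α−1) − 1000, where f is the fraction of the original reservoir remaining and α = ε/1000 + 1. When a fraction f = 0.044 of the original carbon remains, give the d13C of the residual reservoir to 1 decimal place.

-107.5‰

Rayleigh residual: δ_res = (δ₀ + 1000)·f^(α−1) − 1000
α = ε/1000 + 1 = 1.03080, so α − 1 = 0.03080
f^(α−1) = 0.044^(0.03080) = 0.908277
δ_res = (-17.4 + 1000) × 0.908277 − 1000 = 892.473 − 1000 = -107.53‰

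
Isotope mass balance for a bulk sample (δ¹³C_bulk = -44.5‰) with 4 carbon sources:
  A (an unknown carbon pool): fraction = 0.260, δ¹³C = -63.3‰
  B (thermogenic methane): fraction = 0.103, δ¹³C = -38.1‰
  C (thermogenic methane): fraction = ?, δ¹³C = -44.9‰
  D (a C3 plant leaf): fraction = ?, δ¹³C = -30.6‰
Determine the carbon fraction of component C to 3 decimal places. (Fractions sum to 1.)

0.323

Let f_C and f_D be the unknown fractions; fractions sum to 1 so f_C + f_D = 0.637.
Mass balance: Σ fᵢ·δᵢ = δ_bulk ⇒ f_C·(-44.9) + f_D·(-30.6) = -44.5 − (-20.382) = -24.118
Substitute f_D = 0.637 − f_C:
f_C·(-44.9 − -30.6) = -24.118 − 0.637×(-30.6) = -4.626
f_C = -4.626 / -14.3 = 0.3235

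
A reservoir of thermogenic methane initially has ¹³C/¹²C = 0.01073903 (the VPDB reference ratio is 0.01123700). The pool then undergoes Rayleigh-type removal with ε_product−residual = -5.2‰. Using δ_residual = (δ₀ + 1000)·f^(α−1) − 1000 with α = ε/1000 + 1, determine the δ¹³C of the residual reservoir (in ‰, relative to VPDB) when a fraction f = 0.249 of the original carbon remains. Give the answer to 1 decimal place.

-37.4‰

δ₀ = (0.01073903/0.01123700 − 1)×1000 = (0.955685 − 1)×1000 = -44.315‰
α − 1 = ε/1000 = -0.0052
f^(α−1) = 0.249^(-0.0052) = 1.007256
δ_res = (-44.315 + 1000) × 1.007256 − 1000 = 962.619 − 1000 = -37.38‰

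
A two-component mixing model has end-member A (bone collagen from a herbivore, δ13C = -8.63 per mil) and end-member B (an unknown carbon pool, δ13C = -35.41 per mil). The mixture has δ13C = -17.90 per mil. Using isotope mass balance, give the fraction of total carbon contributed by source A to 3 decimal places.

δ_mix = f_A·δ_A + (1 − f_A)·δ_B  ⇒  f_A = (δ_mix − δ_B)/(δ_A − δ_B)
f_A = (-17.90 − (-35.41)) / (-8.63 − (-35.41))
f_A = 17.51 / 26.78 = 0.6538

0.654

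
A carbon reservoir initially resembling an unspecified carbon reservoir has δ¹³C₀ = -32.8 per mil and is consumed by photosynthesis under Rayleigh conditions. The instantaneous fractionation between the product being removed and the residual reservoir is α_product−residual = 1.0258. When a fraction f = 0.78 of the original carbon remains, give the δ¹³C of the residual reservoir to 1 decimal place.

-39.0 per mil

Rayleigh residual: δ_res = (δ₀ + 1000)·f^(α−1) − 1000
α − 1 = 0.02580
f^(α−1) = 0.78^(0.02580) = 0.993610
δ_res = (-32.8 + 1000) × 0.993610 − 1000 = 961.020 − 1000 = -38.98 per mil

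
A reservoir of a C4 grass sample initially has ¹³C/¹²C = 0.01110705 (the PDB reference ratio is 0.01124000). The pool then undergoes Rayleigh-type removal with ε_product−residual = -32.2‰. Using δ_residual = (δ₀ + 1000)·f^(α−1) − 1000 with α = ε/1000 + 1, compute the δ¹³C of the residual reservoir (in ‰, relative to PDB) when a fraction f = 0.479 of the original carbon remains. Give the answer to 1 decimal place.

δ₀ = (0.01110705/0.01124000 − 1)×1000 = (0.988172 − 1)×1000 = -11.828‰
α − 1 = ε/1000 = -0.0322
f^(α−1) = 0.479^(-0.0322) = 1.023984
δ_res = (-11.828 + 1000) × 1.023984 − 1000 = 1011.872 − 1000 = 11.87‰

11.9‰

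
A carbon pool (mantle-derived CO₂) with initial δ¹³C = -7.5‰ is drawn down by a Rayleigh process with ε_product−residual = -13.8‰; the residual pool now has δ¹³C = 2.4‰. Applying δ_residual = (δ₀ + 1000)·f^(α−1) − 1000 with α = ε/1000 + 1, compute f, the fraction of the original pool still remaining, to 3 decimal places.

α − 1 = ε/1000 = -0.0138
(δ_res + 1000)/(δ₀ + 1000) = (2.4 + 1000)/(-7.5 + 1000) = 1002.4/992.5 = 1.009975
f = 1.009975^(1/-0.0138) = exp(ln(1.009975)/-0.0138) = exp(0.00993/-0.0138)
f = exp(-0.7192) = 0.4871

0.487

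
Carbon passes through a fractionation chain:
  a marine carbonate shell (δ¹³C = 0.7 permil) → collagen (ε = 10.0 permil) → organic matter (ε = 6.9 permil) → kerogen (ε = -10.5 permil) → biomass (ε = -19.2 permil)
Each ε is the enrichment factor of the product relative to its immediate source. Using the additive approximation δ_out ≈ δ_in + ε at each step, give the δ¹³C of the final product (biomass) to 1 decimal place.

-12.1 permil

step 1: δ ≈ 0.7 + (10.0) = 10.7 permil
step 2: δ ≈ 10.7 + (6.9) = 17.6 permil
step 3: δ ≈ 17.6 + (-10.5) = 7.1 permil
step 4: δ ≈ 7.1 + (-19.2) = -12.1 permil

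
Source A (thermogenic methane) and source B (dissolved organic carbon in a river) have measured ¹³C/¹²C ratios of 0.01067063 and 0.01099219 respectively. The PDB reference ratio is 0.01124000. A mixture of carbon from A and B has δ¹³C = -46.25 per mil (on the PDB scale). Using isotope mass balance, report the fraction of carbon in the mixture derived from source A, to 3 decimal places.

δ_A = (0.01067063/0.01124000 − 1)×1000 = (0.949344 − 1)×1000 = -50.656 per mil
δ_B = (0.01099219/0.01124000 − 1)×1000 = (0.977953 − 1)×1000 = -22.047 per mil
f_A = (δ_mix − δ_B)/(δ_A − δ_B) = (-46.25 − (-22.047))/(-50.656 − (-22.047))
f_A = -24.203 / -28.609 = 0.8460

0.846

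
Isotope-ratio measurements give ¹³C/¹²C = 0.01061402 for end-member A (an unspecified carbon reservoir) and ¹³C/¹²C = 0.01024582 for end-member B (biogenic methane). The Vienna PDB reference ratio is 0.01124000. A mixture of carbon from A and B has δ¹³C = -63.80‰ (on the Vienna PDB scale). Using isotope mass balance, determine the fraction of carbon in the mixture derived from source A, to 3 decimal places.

0.752

δ_A = (0.01061402/0.01124000 − 1)×1000 = (0.944308 − 1)×1000 = -55.692‰
δ_B = (0.01024582/0.01124000 − 1)×1000 = (0.911550 − 1)×1000 = -88.450‰
f_A = (δ_mix − δ_B)/(δ_A − δ_B) = (-63.80 − (-88.450))/(-55.692 − (-88.450))
f_A = 24.650 / 32.758 = 0.7525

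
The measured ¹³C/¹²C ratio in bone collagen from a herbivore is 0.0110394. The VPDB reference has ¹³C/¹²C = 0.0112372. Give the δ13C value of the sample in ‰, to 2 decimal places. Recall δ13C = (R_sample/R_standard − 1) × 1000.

-17.60‰

δ13C = (R_sample / R_standard − 1) × 1000
R_sample / R_standard = 0.0110394 / 0.0112372 = 0.982398
δ13C = (0.982398 − 1) × 1000 = -17.602‰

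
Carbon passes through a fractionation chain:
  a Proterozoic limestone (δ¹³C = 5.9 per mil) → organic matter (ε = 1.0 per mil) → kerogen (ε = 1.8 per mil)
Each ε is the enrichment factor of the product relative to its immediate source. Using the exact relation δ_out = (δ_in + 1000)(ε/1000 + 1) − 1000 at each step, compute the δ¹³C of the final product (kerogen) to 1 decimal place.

8.7 per mil

step 1: δ = (5.90 + 1000)·(1.0/1000 + 1) − 1000 = 6.91 per mil
step 2: δ = (6.91 + 1000)·(1.8/1000 + 1) − 1000 = 8.72 per mil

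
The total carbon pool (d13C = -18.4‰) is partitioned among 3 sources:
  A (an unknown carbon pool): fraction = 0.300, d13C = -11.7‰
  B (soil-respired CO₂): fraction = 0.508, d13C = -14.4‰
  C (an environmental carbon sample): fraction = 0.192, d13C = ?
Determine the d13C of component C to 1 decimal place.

Isotope mass balance: δ_bulk = Σ fᵢ·δᵢ.
-18.4 = 0.300×(-11.7) + 0.508×(-14.4) + 0.192×δ_C
0.192·δ_C = -18.4 − (-10.825) = -7.575
δ_C = -7.575 / 0.192 = -39.45‰

-39.5‰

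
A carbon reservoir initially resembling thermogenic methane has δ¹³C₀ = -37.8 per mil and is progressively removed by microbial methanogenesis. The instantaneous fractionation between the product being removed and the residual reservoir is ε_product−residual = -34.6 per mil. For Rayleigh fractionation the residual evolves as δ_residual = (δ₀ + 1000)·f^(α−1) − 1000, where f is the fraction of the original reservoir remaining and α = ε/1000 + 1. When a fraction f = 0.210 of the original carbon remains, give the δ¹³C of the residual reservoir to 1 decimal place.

15.6 per mil

Rayleigh residual: δ_res = (δ₀ + 1000)·f^(α−1) − 1000
α = ε/1000 + 1 = 0.96540, so α − 1 = -0.03460
f^(α−1) = 0.210^(-0.03460) = 1.055483
δ_res = (-37.8 + 1000) × 1.055483 − 1000 = 1015.586 − 1000 = 15.59 per mil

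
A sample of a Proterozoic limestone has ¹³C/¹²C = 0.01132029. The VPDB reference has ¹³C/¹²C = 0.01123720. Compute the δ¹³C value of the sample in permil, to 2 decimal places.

δ¹³C = (R_sample / R_standard − 1) × 1000
R_sample / R_standard = 0.01132029 / 0.01123720 = 1.007394
δ¹³C = (1.007394 − 1) × 1000 = 7.394 permil

7.39 permil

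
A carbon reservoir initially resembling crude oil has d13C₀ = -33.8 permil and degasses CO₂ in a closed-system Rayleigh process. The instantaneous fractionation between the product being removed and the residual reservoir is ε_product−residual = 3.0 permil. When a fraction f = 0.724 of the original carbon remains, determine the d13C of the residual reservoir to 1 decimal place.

Rayleigh residual: δ_res = (δ₀ + 1000)·f^(α−1) − 1000
α = ε/1000 + 1 = 1.00300, so α − 1 = 0.00300
f^(α−1) = 0.724^(0.00300) = 0.999032
δ_res = (-33.8 + 1000) × 0.999032 − 1000 = 965.264 − 1000 = -34.74 permil

-34.7 permil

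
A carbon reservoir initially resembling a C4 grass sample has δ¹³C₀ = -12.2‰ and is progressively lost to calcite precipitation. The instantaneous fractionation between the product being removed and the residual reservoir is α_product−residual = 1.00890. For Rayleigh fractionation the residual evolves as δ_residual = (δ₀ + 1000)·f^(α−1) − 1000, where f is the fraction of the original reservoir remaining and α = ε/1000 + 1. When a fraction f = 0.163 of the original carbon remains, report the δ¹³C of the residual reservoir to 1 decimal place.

Rayleigh residual: δ_res = (δ₀ + 1000)·f^(α−1) − 1000
α − 1 = 0.00890
f^(α−1) = 0.163^(0.00890) = 0.983985
δ_res = (-12.2 + 1000) × 0.983985 − 1000 = 971.980 − 1000 = -28.02‰

-28.0‰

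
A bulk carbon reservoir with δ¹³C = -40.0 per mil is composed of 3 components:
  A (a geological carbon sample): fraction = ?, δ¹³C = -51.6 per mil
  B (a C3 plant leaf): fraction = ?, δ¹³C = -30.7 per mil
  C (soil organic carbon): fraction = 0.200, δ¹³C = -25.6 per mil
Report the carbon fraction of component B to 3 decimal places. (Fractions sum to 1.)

0.306

Let f_B and f_A be the unknown fractions; fractions sum to 1 so f_B + f_A = 0.800.
Mass balance: Σ fᵢ·δᵢ = δ_bulk ⇒ f_B·(-30.7) + f_A·(-51.6) = -40.0 − (-5.120) = -34.880
Substitute f_A = 0.800 − f_B:
f_B·(-30.7 − -51.6) = -34.880 − 0.800×(-51.6) = 6.400
f_B = 6.400 / 20.9 = 0.3062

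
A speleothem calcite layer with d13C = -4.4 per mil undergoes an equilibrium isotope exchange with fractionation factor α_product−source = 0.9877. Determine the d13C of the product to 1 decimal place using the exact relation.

δ_product = (δ_source + 1000)·α − 1000
δ_product = (-4.4 + 1000) × 0.9877 − 1000
δ_product = 983.354 − 1000 = -16.65 per mil

-16.6 per mil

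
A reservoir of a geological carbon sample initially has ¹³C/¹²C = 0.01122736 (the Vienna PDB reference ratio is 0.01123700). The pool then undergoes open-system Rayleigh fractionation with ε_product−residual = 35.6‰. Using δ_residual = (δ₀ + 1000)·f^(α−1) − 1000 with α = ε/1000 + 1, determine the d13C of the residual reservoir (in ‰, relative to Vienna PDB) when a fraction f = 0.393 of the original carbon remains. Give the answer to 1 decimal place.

δ₀ = (0.01122736/0.01123700 − 1)×1000 = (0.999142 − 1)×1000 = -0.858‰
α − 1 = ε/1000 = 0.0356
f^(α−1) = 0.393^(0.0356) = 0.967298
δ_res = (-0.858 + 1000) × 0.967298 − 1000 = 966.468 − 1000 = -33.53‰

-33.5‰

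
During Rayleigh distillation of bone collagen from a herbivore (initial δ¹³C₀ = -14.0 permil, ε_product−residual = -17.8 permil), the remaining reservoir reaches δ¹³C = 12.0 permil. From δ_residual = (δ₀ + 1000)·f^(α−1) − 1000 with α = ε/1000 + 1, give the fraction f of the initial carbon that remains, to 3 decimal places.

0.232

α − 1 = ε/1000 = -0.0178
(δ_res + 1000)/(δ₀ + 1000) = (12.0 + 1000)/(-14.0 + 1000) = 1012.0/986.0 = 1.026369
f = 1.026369^(1/-0.0178) = exp(ln(1.026369)/-0.0178) = exp(0.02603/-0.0178)
f = exp(-1.4622) = 0.2317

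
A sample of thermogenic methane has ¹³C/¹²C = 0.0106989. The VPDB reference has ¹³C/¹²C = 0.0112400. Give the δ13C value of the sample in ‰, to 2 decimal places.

-48.14‰

δ13C = (R_sample / R_standard − 1) × 1000
R_sample / R_standard = 0.0106989 / 0.0112400 = 0.951859
δ13C = (0.951859 − 1) × 1000 = -48.141‰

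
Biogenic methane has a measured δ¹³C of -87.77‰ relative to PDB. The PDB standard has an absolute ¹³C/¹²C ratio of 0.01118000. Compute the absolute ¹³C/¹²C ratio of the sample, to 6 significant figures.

0.0101987

R_sample = R_standard × (δ¹³C/1000 + 1)
R_sample = 0.01118000 × (-87.77/1000 + 1) = 0.01118000 × 0.912230
R_sample = 0.0101987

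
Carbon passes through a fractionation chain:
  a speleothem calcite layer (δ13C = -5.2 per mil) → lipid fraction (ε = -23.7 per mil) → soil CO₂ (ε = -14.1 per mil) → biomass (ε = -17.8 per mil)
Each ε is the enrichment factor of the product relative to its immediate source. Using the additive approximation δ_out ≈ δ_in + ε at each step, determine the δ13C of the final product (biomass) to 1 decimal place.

step 1: δ ≈ -5.2 + (-23.7) = -28.9 per mil
step 2: δ ≈ -28.9 + (-14.1) = -43.0 per mil
step 3: δ ≈ -43.0 + (-17.8) = -60.8 per mil

-60.8 per mil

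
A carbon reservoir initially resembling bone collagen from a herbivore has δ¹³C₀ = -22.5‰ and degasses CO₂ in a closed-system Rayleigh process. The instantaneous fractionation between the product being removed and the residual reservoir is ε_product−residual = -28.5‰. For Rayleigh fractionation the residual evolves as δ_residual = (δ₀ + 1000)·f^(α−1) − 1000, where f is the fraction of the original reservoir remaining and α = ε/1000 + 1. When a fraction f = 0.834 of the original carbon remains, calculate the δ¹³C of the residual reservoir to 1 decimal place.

Rayleigh residual: δ_res = (δ₀ + 1000)·f^(α−1) − 1000
α = ε/1000 + 1 = 0.97150, so α − 1 = -0.02850
f^(α−1) = 0.834^(-0.02850) = 1.005187
δ_res = (-22.5 + 1000) × 1.005187 − 1000 = 982.570 − 1000 = -17.43‰

-17.4‰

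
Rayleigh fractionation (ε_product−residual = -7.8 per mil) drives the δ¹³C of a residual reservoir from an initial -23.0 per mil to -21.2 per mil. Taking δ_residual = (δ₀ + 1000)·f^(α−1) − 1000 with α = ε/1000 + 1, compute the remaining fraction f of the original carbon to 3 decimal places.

0.790

α − 1 = ε/1000 = -0.0078
(δ_res + 1000)/(δ₀ + 1000) = (-21.2 + 1000)/(-23.0 + 1000) = 978.8/977.0 = 1.001842
f = 1.001842^(1/-0.0078) = exp(ln(1.001842)/-0.0078) = exp(0.00184/-0.0078)
f = exp(-0.2360) = 0.7898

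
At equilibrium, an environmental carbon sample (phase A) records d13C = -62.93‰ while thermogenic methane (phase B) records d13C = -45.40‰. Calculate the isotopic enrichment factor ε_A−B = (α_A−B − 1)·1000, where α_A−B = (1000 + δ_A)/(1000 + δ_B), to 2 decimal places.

-18.36‰

α_A−B = (1000 + -62.93) / (1000 + -45.40) = 937.07 / 954.60 = 0.981636
ε_A−B = (0.981636 − 1) × 1000 = -18.364‰
(The approximation ε ≈ δ_A − δ_B would give -17.53‰.)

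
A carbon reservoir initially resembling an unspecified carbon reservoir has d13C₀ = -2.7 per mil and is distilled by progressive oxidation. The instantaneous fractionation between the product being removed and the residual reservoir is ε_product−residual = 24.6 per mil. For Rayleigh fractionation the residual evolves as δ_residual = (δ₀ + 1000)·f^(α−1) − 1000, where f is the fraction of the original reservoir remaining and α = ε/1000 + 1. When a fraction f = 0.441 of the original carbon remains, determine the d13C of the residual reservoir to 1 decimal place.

Rayleigh residual: δ_res = (δ₀ + 1000)·f^(α−1) − 1000
α = ε/1000 + 1 = 1.02460, so α − 1 = 0.02460
f^(α−1) = 0.441^(0.02460) = 0.980061
δ_res = (-2.7 + 1000) × 0.980061 − 1000 = 977.415 − 1000 = -22.58 per mil

-22.6 per mil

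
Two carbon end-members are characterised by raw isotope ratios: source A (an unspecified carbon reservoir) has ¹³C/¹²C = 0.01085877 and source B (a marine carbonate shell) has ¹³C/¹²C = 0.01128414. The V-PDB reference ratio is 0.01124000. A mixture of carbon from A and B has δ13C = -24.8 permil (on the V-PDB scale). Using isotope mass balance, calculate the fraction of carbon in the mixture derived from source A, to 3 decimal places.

0.759

δ_A = (0.01085877/0.01124000 − 1)×1000 = (0.966083 − 1)×1000 = -33.917 permil
δ_B = (0.01128414/0.01124000 − 1)×1000 = (1.003927 − 1)×1000 = 3.927 permil
f_A = (δ_mix − δ_B)/(δ_A − δ_B) = (-24.8 − (3.927))/(-33.917 − (3.927))
f_A = -28.727 / -37.844 = 0.7591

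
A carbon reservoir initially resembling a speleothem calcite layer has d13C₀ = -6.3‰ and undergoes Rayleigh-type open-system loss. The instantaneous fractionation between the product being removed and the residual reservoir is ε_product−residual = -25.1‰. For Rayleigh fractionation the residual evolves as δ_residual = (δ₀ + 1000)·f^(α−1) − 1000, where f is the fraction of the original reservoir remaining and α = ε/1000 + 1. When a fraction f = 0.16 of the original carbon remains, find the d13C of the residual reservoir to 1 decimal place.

40.5‰

Rayleigh residual: δ_res = (δ₀ + 1000)·f^(α−1) − 1000
α = ε/1000 + 1 = 0.97490, so α − 1 = -0.02510
f^(α−1) = 0.16^(-0.02510) = 1.047072
δ_res = (-6.3 + 1000) × 1.047072 − 1000 = 1040.476 − 1000 = 40.48‰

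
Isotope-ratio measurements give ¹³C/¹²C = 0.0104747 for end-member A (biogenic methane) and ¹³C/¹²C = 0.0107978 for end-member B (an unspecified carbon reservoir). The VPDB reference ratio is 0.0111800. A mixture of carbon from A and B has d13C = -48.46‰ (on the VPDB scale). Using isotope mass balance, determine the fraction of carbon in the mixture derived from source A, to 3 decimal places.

0.494

δ_A = (0.0104747/0.0111800 − 1)×1000 = (0.936914 − 1)×1000 = -63.086‰
δ_B = (0.0107978/0.0111800 − 1)×1000 = (0.965814 − 1)×1000 = -34.186‰
f_A = (δ_mix − δ_B)/(δ_A − δ_B) = (-48.46 − (-34.186))/(-63.086 − (-34.186))
f_A = -14.274 / -28.900 = 0.4939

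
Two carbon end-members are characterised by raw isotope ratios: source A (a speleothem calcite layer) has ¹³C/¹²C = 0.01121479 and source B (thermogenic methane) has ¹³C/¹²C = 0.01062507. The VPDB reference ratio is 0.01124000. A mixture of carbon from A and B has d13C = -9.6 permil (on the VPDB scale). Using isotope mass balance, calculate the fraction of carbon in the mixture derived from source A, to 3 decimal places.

0.860

δ_A = (0.01121479/0.01124000 − 1)×1000 = (0.997757 − 1)×1000 = -2.243 permil
δ_B = (0.01062507/0.01124000 − 1)×1000 = (0.945291 − 1)×1000 = -54.709 permil
f_A = (δ_mix − δ_B)/(δ_A − δ_B) = (-9.6 − (-54.709))/(-2.243 − (-54.709))
f_A = 45.109 / 52.466 = 0.8598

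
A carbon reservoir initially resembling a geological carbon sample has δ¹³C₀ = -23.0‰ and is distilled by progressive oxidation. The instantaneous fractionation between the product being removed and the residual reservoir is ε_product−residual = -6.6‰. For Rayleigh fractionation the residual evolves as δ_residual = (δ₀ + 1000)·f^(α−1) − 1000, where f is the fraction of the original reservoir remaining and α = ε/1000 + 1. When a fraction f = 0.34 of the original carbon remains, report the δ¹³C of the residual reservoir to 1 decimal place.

Rayleigh residual: δ_res = (δ₀ + 1000)·f^(α−1) − 1000
α = ε/1000 + 1 = 0.99340, so α − 1 = -0.00660
f^(α−1) = 0.34^(-0.00660) = 1.007146
δ_res = (-23.0 + 1000) × 1.007146 − 1000 = 983.981 − 1000 = -16.02‰

-16.0‰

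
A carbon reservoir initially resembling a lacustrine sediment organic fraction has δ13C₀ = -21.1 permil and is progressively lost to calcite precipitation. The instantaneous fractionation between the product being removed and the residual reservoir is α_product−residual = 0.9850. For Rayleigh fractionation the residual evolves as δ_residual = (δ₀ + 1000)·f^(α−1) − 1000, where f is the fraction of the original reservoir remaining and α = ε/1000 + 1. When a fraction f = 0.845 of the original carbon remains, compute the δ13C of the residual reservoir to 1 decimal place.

-18.6 permil

Rayleigh residual: δ_res = (δ₀ + 1000)·f^(α−1) − 1000
α − 1 = -0.01500
f^(α−1) = 0.845^(-0.01500) = 1.002529
δ_res = (-21.1 + 1000) × 1.002529 − 1000 = 981.376 − 1000 = -18.62 permil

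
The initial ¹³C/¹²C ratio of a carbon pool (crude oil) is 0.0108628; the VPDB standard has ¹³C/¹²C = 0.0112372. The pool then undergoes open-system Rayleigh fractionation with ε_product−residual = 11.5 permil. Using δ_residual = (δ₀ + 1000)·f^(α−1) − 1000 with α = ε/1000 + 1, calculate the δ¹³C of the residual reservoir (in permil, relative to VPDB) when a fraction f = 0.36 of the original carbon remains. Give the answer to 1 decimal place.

-44.6 permil

δ₀ = (0.0108628/0.0112372 − 1)×1000 = (0.966682 − 1)×1000 = -33.318 permil
α − 1 = ε/1000 = 0.0115
f^(α−1) = 0.36^(0.0115) = 0.988320
δ_res = (-33.318 + 1000) × 0.988320 − 1000 = 955.391 − 1000 = -44.61 permil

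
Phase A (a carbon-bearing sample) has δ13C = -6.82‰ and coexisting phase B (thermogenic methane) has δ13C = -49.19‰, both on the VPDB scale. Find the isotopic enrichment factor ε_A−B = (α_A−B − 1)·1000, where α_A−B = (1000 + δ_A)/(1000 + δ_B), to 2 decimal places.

44.56‰

α_A−B = (1000 + -6.82) / (1000 + -49.19) = 993.18 / 950.81 = 1.044562
ε_A−B = (1.044562 − 1) × 1000 = 44.562‰
(The approximation ε ≈ δ_A − δ_B would give 42.37‰.)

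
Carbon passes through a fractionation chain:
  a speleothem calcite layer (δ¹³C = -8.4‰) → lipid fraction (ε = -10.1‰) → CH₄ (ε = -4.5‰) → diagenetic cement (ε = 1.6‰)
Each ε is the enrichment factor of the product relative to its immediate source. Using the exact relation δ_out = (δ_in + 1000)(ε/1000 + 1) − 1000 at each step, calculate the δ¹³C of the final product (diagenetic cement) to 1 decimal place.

step 1: δ = (-8.40 + 1000)·(-10.1/1000 + 1) − 1000 = -18.42‰
step 2: δ = (-18.42 + 1000)·(-4.5/1000 + 1) − 1000 = -22.83‰
step 3: δ = (-22.83 + 1000)·(1.6/1000 + 1) − 1000 = -21.27‰

-21.3‰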